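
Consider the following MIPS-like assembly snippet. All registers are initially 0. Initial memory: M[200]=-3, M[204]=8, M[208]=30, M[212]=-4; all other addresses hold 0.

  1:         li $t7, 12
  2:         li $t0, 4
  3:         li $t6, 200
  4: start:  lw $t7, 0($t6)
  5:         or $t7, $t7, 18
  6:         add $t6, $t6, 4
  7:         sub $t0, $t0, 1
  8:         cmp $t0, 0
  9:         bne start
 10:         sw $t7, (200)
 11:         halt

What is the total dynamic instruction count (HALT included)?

29

after li $t7, 12: $t7=12
after li $t0, 4: $t0=4
after li $t6, 200: $t6=200
after lw $t7, 0($t6): $t7=M[200]=-3
after or $t7, $t7, 18: $t7=(-3)|18=-1
after add $t6, $t6, 4: $t6=200+4=204
after sub $t0, $t0, 1: $t0=4-1=3
cmp $t0, 0  (cmp 3,0)
bne start: taken
after lw $t7, 0($t6): $t7=M[204]=8
after or $t7, $t7, 18: $t7=8|18=26
after add $t6, $t6, 4: $t6=204+4=208
after sub $t0, $t0, 1: $t0=3-1=2
cmp $t0, 0  (cmp 2,0)
bne start: taken
after lw $t7, 0($t6): $t7=M[208]=30
after or $t7, $t7, 18: $t7=30|18=30
after add $t6, $t6, 4: $t6=208+4=212
after sub $t0, $t0, 1: $t0=2-1=1
cmp $t0, 0  (cmp 1,0)
bne start: taken
after lw $t7, 0($t6): $t7=M[212]=-4
after or $t7, $t7, 18: $t7=(-4)|18=-2
after add $t6, $t6, 4: $t6=212+4=216
after sub $t0, $t0, 1: $t0=1-1=0
cmp $t0, 0  (cmp 0,0)
bne start: not taken
sw $t7, (200) → M[200]=-2
halt.
Total executed instructions: 29.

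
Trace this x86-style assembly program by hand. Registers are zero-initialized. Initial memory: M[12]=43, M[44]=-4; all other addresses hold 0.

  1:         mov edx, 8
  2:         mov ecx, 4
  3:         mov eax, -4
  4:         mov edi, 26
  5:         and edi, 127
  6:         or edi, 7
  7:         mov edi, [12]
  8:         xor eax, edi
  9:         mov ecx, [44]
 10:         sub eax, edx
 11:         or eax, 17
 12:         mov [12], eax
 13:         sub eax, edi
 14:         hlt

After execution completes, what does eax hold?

-76

mov edx, 8 → edx=8
mov ecx, 4 → ecx=4
mov eax, -4 → eax=-4
mov edi, 26 → edi=26
and edi, 127 → edi=26&127=26
or edi, 7 → edi=26|7=31
mov edi, [12] → edi=M[12]=43
xor eax, edi → eax=(-4)^43=-41
mov ecx, [44] → ecx=M[44]=-4
sub eax, edx → eax=(-41)-8=-49
or eax, 17 → eax=(-49)|17=-33
mov [12], eax → M[12]=-33
sub eax, edi → eax=(-33)-43=-76
halt.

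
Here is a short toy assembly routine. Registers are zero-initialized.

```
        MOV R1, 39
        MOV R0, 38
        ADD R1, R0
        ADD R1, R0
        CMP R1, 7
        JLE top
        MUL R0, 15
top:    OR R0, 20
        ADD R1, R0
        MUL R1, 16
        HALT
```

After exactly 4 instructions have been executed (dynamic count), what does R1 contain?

R1=39
R0=38
R1=39+38=77
R1=77+38=115
After step 4: R1 = 115.

115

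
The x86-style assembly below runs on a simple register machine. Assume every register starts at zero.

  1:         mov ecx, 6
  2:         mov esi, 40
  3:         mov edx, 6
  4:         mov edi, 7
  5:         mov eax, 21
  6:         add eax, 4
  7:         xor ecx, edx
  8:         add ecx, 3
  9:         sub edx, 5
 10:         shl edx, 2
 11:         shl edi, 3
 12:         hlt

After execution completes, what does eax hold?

after mov ecx, 6: ecx=6
after mov esi, 40: esi=40
after mov edx, 6: edx=6
after mov edi, 7: edi=7
after mov eax, 21: eax=21
after add eax, 4: eax=21+4=25
after xor ecx, edx: ecx=6^6=0
after add ecx, 3: ecx=0+3=3
after sub edx, 5: edx=6-5=1
after shl edx, 2: edx=1<<2=4
after shl edi, 3: edi=7<<3=56
halt.

25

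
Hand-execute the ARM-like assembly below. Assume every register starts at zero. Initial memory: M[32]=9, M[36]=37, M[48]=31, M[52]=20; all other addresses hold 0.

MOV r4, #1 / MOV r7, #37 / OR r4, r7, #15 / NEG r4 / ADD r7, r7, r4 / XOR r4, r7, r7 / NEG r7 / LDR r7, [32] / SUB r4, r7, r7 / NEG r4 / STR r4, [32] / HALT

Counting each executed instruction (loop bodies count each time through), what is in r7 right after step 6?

-10

MOV r4, #1 → r4=1
MOV r7, #37 → r7=37
OR r4, r7, #15 → r4=37|15=47
NEG r4 → r4=-(47)=-47
ADD r7, r7, r4 → r7=37+(-47)=-10
XOR r4, r7, r7 → r4=(-10)^(-10)=0
After step 6: r7 = -10.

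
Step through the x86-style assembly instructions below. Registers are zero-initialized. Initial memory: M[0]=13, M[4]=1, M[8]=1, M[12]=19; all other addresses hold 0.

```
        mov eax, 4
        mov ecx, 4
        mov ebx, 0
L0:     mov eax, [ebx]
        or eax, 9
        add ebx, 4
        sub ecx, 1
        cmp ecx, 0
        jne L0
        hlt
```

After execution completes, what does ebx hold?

eax=4
ecx=4
ebx=0
eax=M[0]=13
eax=13|9=13
ebx=0+4=4
ecx=4-1=3
cmp ecx, 0  (cmp 3,0)
jne L0: taken
eax=M[4]=1
eax=1|9=9
ebx=4+4=8
ecx=3-1=2
cmp ecx, 0  (cmp 2,0)
jne L0: taken
eax=M[8]=1
eax=1|9=9
ebx=8+4=12
ecx=2-1=1
cmp ecx, 0  (cmp 1,0)
jne L0: taken
eax=M[12]=19
eax=19|9=27
ebx=12+4=16
ecx=1-1=0
cmp ecx, 0  (cmp 0,0)
jne L0: not taken
halt.

16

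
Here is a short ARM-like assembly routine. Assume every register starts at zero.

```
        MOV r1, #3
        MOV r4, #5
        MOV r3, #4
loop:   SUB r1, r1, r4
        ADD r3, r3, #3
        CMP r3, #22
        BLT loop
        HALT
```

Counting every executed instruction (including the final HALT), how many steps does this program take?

28

r1=3
r4=5
r3=4
r1=3-5=-2
r3=4+3=7
CMP r3, #22  (cmp 7,22)
BLT loop: taken
r1=(-2)-5=-7
r3=7+3=10
CMP r3, #22  (cmp 10,22)
BLT loop: taken
r1=(-7)-5=-12
r3=10+3=13
CMP r3, #22  (cmp 13,22)
BLT loop: taken
r1=(-12)-5=-17
r3=13+3=16
CMP r3, #22  (cmp 16,22)
BLT loop: taken
r1=(-17)-5=-22
r3=16+3=19
CMP r3, #22  (cmp 19,22)
BLT loop: taken
r1=(-22)-5=-27
r3=19+3=22
CMP r3, #22  (cmp 22,22)
BLT loop: not taken
halt.
Total executed instructions: 28.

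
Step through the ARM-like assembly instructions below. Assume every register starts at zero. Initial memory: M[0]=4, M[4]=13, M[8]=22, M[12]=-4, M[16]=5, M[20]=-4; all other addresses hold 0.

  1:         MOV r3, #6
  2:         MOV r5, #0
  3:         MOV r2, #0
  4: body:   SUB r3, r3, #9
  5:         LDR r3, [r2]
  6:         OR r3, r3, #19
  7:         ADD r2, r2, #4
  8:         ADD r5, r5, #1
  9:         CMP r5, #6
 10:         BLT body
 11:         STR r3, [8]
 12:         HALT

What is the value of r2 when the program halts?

after MOV r3, #6: r3=6
after MOV r5, #0: r5=0
after MOV r2, #0: r2=0
after SUB r3, r3, #9: r3=6-9=-3
after LDR r3, [r2]: r3=M[0]=4
after OR r3, r3, #19: r3=4|19=23
after ADD r2, r2, #4: r2=0+4=4
after ADD r5, r5, #1: r5=0+1=1
CMP r5, #6  (cmp 1,6)
BLT body: taken
after SUB r3, r3, #9: r3=23-9=14
after LDR r3, [r2]: r3=M[4]=13
after OR r3, r3, #19: r3=13|19=31
after ADD r2, r2, #4: r2=4+4=8
after ADD r5, r5, #1: r5=1+1=2
CMP r5, #6  (cmp 2,6)
BLT body: taken
after SUB r3, r3, #9: r3=31-9=22
after LDR r3, [r2]: r3=M[8]=22
after OR r3, r3, #19: r3=22|19=23
after ADD r2, r2, #4: r2=8+4=12
after ADD r5, r5, #1: r5=2+1=3
CMP r5, #6  (cmp 3,6)
BLT body: taken
after SUB r3, r3, #9: r3=23-9=14
after LDR r3, [r2]: r3=M[12]=-4
after OR r3, r3, #19: r3=(-4)|19=-1
after ADD r2, r2, #4: r2=12+4=16
after ADD r5, r5, #1: r5=3+1=4
CMP r5, #6  (cmp 4,6)
BLT body: taken
after SUB r3, r3, #9: r3=(-1)-9=-10
after LDR r3, [r2]: r3=M[16]=5
after OR r3, r3, #19: r3=5|19=23
after ADD r2, r2, #4: r2=16+4=20
after ADD r5, r5, #1: r5=4+1=5
CMP r5, #6  (cmp 5,6)
BLT body: taken
after SUB r3, r3, #9: r3=23-9=14
after LDR r3, [r2]: r3=M[20]=-4
after OR r3, r3, #19: r3=(-4)|19=-1
after ADD r2, r2, #4: r2=20+4=24
after ADD r5, r5, #1: r5=5+1=6
CMP r5, #6  (cmp 6,6)
BLT body: not taken
STR r3, [8] → M[8]=-1
halt.

24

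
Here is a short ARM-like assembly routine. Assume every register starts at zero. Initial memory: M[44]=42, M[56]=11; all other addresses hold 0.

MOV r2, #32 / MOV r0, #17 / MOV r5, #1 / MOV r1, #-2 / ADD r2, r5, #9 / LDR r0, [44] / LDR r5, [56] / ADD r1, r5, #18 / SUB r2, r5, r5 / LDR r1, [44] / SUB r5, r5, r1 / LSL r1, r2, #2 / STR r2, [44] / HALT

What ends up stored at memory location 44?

after MOV r2, #32: r2=32
after MOV r0, #17: r0=17
after MOV r5, #1: r5=1
after MOV r1, #-2: r1=-2
after ADD r2, r5, #9: r2=1+9=10
after LDR r0, [44]: r0=M[44]=42
after LDR r5, [56]: r5=M[56]=11
after ADD r1, r5, #18: r1=11+18=29
after SUB r2, r5, r5: r2=11-11=0
after LDR r1, [44]: r1=M[44]=42
after SUB r5, r5, r1: r5=11-42=-31
after LSL r1, r2, #2: r1=0<<2=0
STR r2, [44] → M[44]=0
halt.

0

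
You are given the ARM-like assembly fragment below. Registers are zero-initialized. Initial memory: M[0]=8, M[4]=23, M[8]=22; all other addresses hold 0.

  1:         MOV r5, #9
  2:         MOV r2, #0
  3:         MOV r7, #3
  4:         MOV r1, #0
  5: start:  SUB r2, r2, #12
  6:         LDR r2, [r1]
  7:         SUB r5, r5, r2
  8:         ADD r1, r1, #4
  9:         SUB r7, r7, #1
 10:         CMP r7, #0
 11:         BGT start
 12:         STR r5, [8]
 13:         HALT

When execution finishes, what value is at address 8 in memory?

r5=9
r2=0
r7=3
r1=0
r2=0-12=-12
r2=M[0]=8
r5=9-8=1
r1=0+4=4
r7=3-1=2
CMP r7, #0  (cmp 2,0)
BGT start: taken
r2=8-12=-4
r2=M[4]=23
r5=1-23=-22
r1=4+4=8
r7=2-1=1
CMP r7, #0  (cmp 1,0)
BGT start: taken
r2=23-12=11
r2=M[8]=22
r5=(-22)-22=-44
r1=8+4=12
r7=1-1=0
CMP r7, #0  (cmp 0,0)
BGT start: not taken
STR r5, [8] → M[8]=-44
halt.

-44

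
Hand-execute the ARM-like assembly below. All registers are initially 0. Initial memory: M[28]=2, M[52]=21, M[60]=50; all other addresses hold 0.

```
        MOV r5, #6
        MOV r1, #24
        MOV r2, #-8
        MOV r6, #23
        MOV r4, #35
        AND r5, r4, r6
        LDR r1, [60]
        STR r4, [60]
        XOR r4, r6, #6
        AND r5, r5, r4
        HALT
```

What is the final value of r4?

r5=6
r1=24
r2=-8
r6=23
r4=35
r5=35&23=3
r1=M[60]=50
STR r4, [60] → M[60]=35
r4=23^6=17
r5=3&17=1
halt.

17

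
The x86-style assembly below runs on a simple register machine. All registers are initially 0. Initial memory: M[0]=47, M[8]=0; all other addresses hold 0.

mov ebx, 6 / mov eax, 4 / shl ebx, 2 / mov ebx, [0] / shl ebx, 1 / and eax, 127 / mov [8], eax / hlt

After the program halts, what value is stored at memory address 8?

ebx=6
eax=4
ebx=6<<2=24
ebx=M[0]=47
ebx=47<<1=94
eax=4&127=4
mov [8], eax → M[8]=4
halt.

4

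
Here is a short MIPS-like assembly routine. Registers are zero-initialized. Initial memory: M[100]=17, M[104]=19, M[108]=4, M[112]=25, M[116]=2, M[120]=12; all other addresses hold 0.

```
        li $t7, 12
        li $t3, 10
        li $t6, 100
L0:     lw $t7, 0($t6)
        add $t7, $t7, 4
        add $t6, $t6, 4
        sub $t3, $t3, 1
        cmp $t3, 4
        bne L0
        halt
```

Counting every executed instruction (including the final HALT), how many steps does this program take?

$t7=12
$t3=10
$t6=100
$t7=M[100]=17
$t7=17+4=21
$t6=100+4=104
$t3=10-1=9
cmp $t3, 4  (cmp 9,4)
bne L0: taken
$t7=M[104]=19
$t7=19+4=23
$t6=104+4=108
$t3=9-1=8
cmp $t3, 4  (cmp 8,4)
bne L0: taken
$t7=M[108]=4
$t7=4+4=8
$t6=108+4=112
$t3=8-1=7
cmp $t3, 4  (cmp 7,4)
bne L0: taken
$t7=M[112]=25
$t7=25+4=29
$t6=112+4=116
$t3=7-1=6
cmp $t3, 4  (cmp 6,4)
bne L0: taken
$t7=M[116]=2
$t7=2+4=6
$t6=116+4=120
$t3=6-1=5
cmp $t3, 4  (cmp 5,4)
bne L0: taken
$t7=M[120]=12
$t7=12+4=16
$t6=120+4=124
$t3=5-1=4
cmp $t3, 4  (cmp 4,4)
bne L0: not taken
halt.
Total executed instructions: 40.

40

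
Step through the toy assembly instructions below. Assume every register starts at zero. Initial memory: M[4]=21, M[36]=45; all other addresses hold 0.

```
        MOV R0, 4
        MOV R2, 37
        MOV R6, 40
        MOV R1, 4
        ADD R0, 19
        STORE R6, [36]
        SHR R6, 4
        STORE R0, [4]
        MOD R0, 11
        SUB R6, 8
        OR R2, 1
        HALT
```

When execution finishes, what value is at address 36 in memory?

40

MOV R0, 4 → R0=4
MOV R2, 37 → R2=37
MOV R6, 40 → R6=40
MOV R1, 4 → R1=4
ADD R0, 19 → R0=4+19=23
STORE R6, [36] → M[36]=40
SHR R6, 4 → R6=40>>4=2
STORE R0, [4] → M[4]=23
MOD R0, 11 → R0=23%11=1
SUB R6, 8 → R6=2-8=-6
OR R2, 1 → R2=37|1=37
halt.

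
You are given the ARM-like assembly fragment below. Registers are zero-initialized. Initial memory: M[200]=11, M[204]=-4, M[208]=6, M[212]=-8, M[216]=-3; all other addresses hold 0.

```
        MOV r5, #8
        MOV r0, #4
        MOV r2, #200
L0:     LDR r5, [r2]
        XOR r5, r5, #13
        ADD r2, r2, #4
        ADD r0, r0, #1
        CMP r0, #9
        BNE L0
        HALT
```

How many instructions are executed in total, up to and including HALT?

MOV r5, #8 → r5=8
MOV r0, #4 → r0=4
MOV r2, #200 → r2=200
LDR r5, [r2] → r5=M[200]=11
XOR r5, r5, #13 → r5=11^13=6
ADD r2, r2, #4 → r2=200+4=204
ADD r0, r0, #1 → r0=4+1=5
CMP r0, #9  (cmp 5,9)
BNE L0: taken
LDR r5, [r2] → r5=M[204]=-4
XOR r5, r5, #13 → r5=(-4)^13=-15
ADD r2, r2, #4 → r2=204+4=208
ADD r0, r0, #1 → r0=5+1=6
CMP r0, #9  (cmp 6,9)
BNE L0: taken
LDR r5, [r2] → r5=M[208]=6
XOR r5, r5, #13 → r5=6^13=11
ADD r2, r2, #4 → r2=208+4=212
ADD r0, r0, #1 → r0=6+1=7
CMP r0, #9  (cmp 7,9)
BNE L0: taken
LDR r5, [r2] → r5=M[212]=-8
XOR r5, r5, #13 → r5=(-8)^13=-11
ADD r2, r2, #4 → r2=212+4=216
ADD r0, r0, #1 → r0=7+1=8
CMP r0, #9  (cmp 8,9)
BNE L0: taken
LDR r5, [r2] → r5=M[216]=-3
XOR r5, r5, #13 → r5=(-3)^13=-16
ADD r2, r2, #4 → r2=216+4=220
ADD r0, r0, #1 → r0=8+1=9
CMP r0, #9  (cmp 9,9)
BNE L0: not taken
halt.
Total executed instructions: 34.

34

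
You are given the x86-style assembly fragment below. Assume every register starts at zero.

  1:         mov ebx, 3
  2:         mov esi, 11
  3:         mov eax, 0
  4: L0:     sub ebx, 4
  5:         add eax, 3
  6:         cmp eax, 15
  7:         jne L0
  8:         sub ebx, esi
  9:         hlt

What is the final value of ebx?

mov ebx, 3 → ebx=3
mov esi, 11 → esi=11
mov eax, 0 → eax=0
sub ebx, 4 → ebx=3-4=-1
add eax, 3 → eax=0+3=3
cmp eax, 15  (cmp 3,15)
jne L0: taken
sub ebx, 4 → ebx=(-1)-4=-5
add eax, 3 → eax=3+3=6
cmp eax, 15  (cmp 6,15)
jne L0: taken
sub ebx, 4 → ebx=(-5)-4=-9
add eax, 3 → eax=6+3=9
cmp eax, 15  (cmp 9,15)
jne L0: taken
sub ebx, 4 → ebx=(-9)-4=-13
add eax, 3 → eax=9+3=12
cmp eax, 15  (cmp 12,15)
jne L0: taken
sub ebx, 4 → ebx=(-13)-4=-17
add eax, 3 → eax=12+3=15
cmp eax, 15  (cmp 15,15)
jne L0: not taken
sub ebx, esi → ebx=(-17)-11=-28
halt.

-28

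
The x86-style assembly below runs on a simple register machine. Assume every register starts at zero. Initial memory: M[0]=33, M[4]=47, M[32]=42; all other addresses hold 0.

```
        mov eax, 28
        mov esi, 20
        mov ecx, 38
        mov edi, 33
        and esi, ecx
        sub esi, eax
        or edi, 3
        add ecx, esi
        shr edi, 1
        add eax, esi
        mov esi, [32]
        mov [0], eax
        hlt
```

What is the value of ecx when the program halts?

14

eax=28
esi=20
ecx=38
edi=33
esi=20&38=4
esi=4-28=-24
edi=33|3=35
ecx=38+(-24)=14
edi=35>>1=17
eax=28+(-24)=4
esi=M[32]=42
mov [0], eax → M[0]=4
halt.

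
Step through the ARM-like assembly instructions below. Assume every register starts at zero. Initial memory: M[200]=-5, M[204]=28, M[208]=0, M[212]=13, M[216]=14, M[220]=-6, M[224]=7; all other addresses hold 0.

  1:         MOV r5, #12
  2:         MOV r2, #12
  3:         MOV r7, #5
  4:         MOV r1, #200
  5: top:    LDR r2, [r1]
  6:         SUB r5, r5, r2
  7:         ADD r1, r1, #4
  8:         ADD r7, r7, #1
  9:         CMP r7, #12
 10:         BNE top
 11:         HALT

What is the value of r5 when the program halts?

r5=12
r2=12
r7=5
r1=200
r2=M[200]=-5
r5=12-(-5)=17
r1=200+4=204
r7=5+1=6
CMP r7, #12  (cmp 6,12)
BNE top: taken
r2=M[204]=28
r5=17-28=-11
r1=204+4=208
r7=6+1=7
CMP r7, #12  (cmp 7,12)
BNE top: taken
r2=M[208]=0
r5=(-11)-0=-11
r1=208+4=212
r7=7+1=8
CMP r7, #12  (cmp 8,12)
BNE top: taken
r2=M[212]=13
r5=(-11)-13=-24
r1=212+4=216
r7=8+1=9
CMP r7, #12  (cmp 9,12)
BNE top: taken
r2=M[216]=14
r5=(-24)-14=-38
r1=216+4=220
r7=9+1=10
CMP r7, #12  (cmp 10,12)
BNE top: taken
r2=M[220]=-6
r5=(-38)-(-6)=-32
r1=220+4=224
r7=10+1=11
CMP r7, #12  (cmp 11,12)
BNE top: taken
r2=M[224]=7
r5=(-32)-7=-39
r1=224+4=228
r7=11+1=12
CMP r7, #12  (cmp 12,12)
BNE top: not taken
halt.

-39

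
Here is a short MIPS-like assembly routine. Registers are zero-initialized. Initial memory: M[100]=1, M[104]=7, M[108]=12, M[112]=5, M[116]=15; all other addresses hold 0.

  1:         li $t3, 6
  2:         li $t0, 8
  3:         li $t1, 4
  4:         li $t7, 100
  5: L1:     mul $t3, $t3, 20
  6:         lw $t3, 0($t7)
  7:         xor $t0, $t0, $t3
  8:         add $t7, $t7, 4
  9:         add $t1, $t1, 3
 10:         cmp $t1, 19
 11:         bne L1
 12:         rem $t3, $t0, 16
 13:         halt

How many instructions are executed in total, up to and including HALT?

li $t3, 6 → $t3=6
li $t0, 8 → $t0=8
li $t1, 4 → $t1=4
li $t7, 100 → $t7=100
mul $t3, $t3, 20 → $t3=6*20=120
lw $t3, 0($t7) → $t3=M[100]=1
xor $t0, $t0, $t3 → $t0=8^1=9
add $t7, $t7, 4 → $t7=100+4=104
add $t1, $t1, 3 → $t1=4+3=7
cmp $t1, 19  (cmp 7,19)
bne L1: taken
mul $t3, $t3, 20 → $t3=1*20=20
lw $t3, 0($t7) → $t3=M[104]=7
xor $t0, $t0, $t3 → $t0=9^7=14
add $t7, $t7, 4 → $t7=104+4=108
add $t1, $t1, 3 → $t1=7+3=10
cmp $t1, 19  (cmp 10,19)
bne L1: taken
mul $t3, $t3, 20 → $t3=7*20=140
lw $t3, 0($t7) → $t3=M[108]=12
xor $t0, $t0, $t3 → $t0=14^12=2
add $t7, $t7, 4 → $t7=108+4=112
add $t1, $t1, 3 → $t1=10+3=13
cmp $t1, 19  (cmp 13,19)
bne L1: taken
mul $t3, $t3, 20 → $t3=12*20=240
lw $t3, 0($t7) → $t3=M[112]=5
xor $t0, $t0, $t3 → $t0=2^5=7
add $t7, $t7, 4 → $t7=112+4=116
add $t1, $t1, 3 → $t1=13+3=16
cmp $t1, 19  (cmp 16,19)
bne L1: taken
mul $t3, $t3, 20 → $t3=5*20=100
lw $t3, 0($t7) → $t3=M[116]=15
xor $t0, $t0, $t3 → $t0=7^15=8
add $t7, $t7, 4 → $t7=116+4=120
add $t1, $t1, 3 → $t1=16+3=19
cmp $t1, 19  (cmp 19,19)
bne L1: not taken
rem $t3, $t0, 16 → $t3=8%16=8
halt.
Total executed instructions: 41.

41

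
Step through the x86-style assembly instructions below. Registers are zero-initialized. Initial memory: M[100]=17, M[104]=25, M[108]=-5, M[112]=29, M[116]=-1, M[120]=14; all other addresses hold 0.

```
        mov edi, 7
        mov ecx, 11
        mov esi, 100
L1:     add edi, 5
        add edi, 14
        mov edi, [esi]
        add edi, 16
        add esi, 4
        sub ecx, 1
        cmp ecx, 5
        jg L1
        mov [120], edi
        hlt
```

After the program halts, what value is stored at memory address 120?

after mov edi, 7: edi=7
after mov ecx, 11: ecx=11
after mov esi, 100: esi=100
after add edi, 5: edi=7+5=12
after add edi, 14: edi=12+14=26
after mov edi, [esi]: edi=M[100]=17
after add edi, 16: edi=17+16=33
after add esi, 4: esi=100+4=104
after sub ecx, 1: ecx=11-1=10
cmp ecx, 5  (cmp 10,5)
jg L1: taken
after add edi, 5: edi=33+5=38
after add edi, 14: edi=38+14=52
after mov edi, [esi]: edi=M[104]=25
after add edi, 16: edi=25+16=41
after add esi, 4: esi=104+4=108
after sub ecx, 1: ecx=10-1=9
cmp ecx, 5  (cmp 9,5)
jg L1: taken
after add edi, 5: edi=41+5=46
after add edi, 14: edi=46+14=60
after mov edi, [esi]: edi=M[108]=-5
after add edi, 16: edi=(-5)+16=11
after add esi, 4: esi=108+4=112
after sub ecx, 1: ecx=9-1=8
cmp ecx, 5  (cmp 8,5)
jg L1: taken
after add edi, 5: edi=11+5=16
after add edi, 14: edi=16+14=30
after mov edi, [esi]: edi=M[112]=29
after add edi, 16: edi=29+16=45
after add esi, 4: esi=112+4=116
after sub ecx, 1: ecx=8-1=7
cmp ecx, 5  (cmp 7,5)
jg L1: taken
after add edi, 5: edi=45+5=50
after add edi, 14: edi=50+14=64
after mov edi, [esi]: edi=M[116]=-1
after add edi, 16: edi=(-1)+16=15
after add esi, 4: esi=116+4=120
after sub ecx, 1: ecx=7-1=6
cmp ecx, 5  (cmp 6,5)
jg L1: taken
after add edi, 5: edi=15+5=20
after add edi, 14: edi=20+14=34
after mov edi, [esi]: edi=M[120]=14
after add edi, 16: edi=14+16=30
after add esi, 4: esi=120+4=124
after sub ecx, 1: ecx=6-1=5
cmp ecx, 5  (cmp 5,5)
jg L1: not taken
mov [120], edi → M[120]=30
halt.

30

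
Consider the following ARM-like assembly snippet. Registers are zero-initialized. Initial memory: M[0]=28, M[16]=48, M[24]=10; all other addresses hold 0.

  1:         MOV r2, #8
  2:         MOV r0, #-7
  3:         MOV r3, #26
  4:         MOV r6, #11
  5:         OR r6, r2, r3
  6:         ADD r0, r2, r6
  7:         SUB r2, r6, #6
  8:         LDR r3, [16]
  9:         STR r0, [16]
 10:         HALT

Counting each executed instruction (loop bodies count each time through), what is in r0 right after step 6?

34

MOV r2, #8 → r2=8
MOV r0, #-7 → r0=-7
MOV r3, #26 → r3=26
MOV r6, #11 → r6=11
OR r6, r2, r3 → r6=8|26=26
ADD r0, r2, r6 → r0=8+26=34
After step 6: r0 = 34.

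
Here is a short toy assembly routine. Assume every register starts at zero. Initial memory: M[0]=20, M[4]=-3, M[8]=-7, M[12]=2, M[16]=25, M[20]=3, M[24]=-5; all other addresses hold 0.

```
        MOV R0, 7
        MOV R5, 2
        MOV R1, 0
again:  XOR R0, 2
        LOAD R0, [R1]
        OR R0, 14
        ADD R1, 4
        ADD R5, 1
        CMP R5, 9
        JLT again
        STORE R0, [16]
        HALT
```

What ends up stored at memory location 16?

MOV R0, 7 → R0=7
MOV R5, 2 → R5=2
MOV R1, 0 → R1=0
XOR R0, 2 → R0=7^2=5
LOAD R0, [R1] → R0=M[0]=20
OR R0, 14 → R0=20|14=30
ADD R1, 4 → R1=0+4=4
ADD R5, 1 → R5=2+1=3
CMP R5, 9  (cmp 3,9)
JLT again: taken
XOR R0, 2 → R0=30^2=28
LOAD R0, [R1] → R0=M[4]=-3
OR R0, 14 → R0=(-3)|14=-1
ADD R1, 4 → R1=4+4=8
ADD R5, 1 → R5=3+1=4
CMP R5, 9  (cmp 4,9)
JLT again: taken
XOR R0, 2 → R0=(-1)^2=-3
LOAD R0, [R1] → R0=M[8]=-7
OR R0, 14 → R0=(-7)|14=-1
ADD R1, 4 → R1=8+4=12
ADD R5, 1 → R5=4+1=5
CMP R5, 9  (cmp 5,9)
JLT again: taken
XOR R0, 2 → R0=(-1)^2=-3
LOAD R0, [R1] → R0=M[12]=2
OR R0, 14 → R0=2|14=14
ADD R1, 4 → R1=12+4=16
ADD R5, 1 → R5=5+1=6
CMP R5, 9  (cmp 6,9)
JLT again: taken
XOR R0, 2 → R0=14^2=12
LOAD R0, [R1] → R0=M[16]=25
OR R0, 14 → R0=25|14=31
ADD R1, 4 → R1=16+4=20
ADD R5, 1 → R5=6+1=7
CMP R5, 9  (cmp 7,9)
JLT again: taken
XOR R0, 2 → R0=31^2=29
LOAD R0, [R1] → R0=M[20]=3
OR R0, 14 → R0=3|14=15
ADD R1, 4 → R1=20+4=24
ADD R5, 1 → R5=7+1=8
CMP R5, 9  (cmp 8,9)
JLT again: taken
XOR R0, 2 → R0=15^2=13
LOAD R0, [R1] → R0=M[24]=-5
OR R0, 14 → R0=(-5)|14=-1
ADD R1, 4 → R1=24+4=28
ADD R5, 1 → R5=8+1=9
CMP R5, 9  (cmp 9,9)
JLT again: not taken
STORE R0, [16] → M[16]=-1
halt.

-1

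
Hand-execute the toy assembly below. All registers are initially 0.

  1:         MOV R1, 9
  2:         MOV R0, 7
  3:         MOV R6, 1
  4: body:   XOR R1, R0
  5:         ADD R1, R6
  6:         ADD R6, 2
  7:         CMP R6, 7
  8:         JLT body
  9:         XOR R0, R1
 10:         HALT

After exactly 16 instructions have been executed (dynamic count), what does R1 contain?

17

after MOV R1, 9: R1=9
after MOV R0, 7: R0=7
after MOV R6, 1: R6=1
after XOR R1, R0: R1=9^7=14
after ADD R1, R6: R1=14+1=15
after ADD R6, 2: R6=1+2=3
CMP R6, 7  (cmp 3,7)
JLT body: taken
after XOR R1, R0: R1=15^7=8
after ADD R1, R6: R1=8+3=11
after ADD R6, 2: R6=3+2=5
CMP R6, 7  (cmp 5,7)
JLT body: taken
after XOR R1, R0: R1=11^7=12
after ADD R1, R6: R1=12+5=17
after ADD R6, 2: R6=5+2=7
After step 16: R1 = 17.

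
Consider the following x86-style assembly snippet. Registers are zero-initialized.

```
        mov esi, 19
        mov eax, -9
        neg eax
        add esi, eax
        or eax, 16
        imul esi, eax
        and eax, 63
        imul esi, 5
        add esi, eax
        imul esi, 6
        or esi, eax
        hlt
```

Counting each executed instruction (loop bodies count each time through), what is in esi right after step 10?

21150

esi=19
eax=-9
eax=-(-9)=9
esi=19+9=28
eax=9|16=25
esi=28*25=700
eax=25&63=25
esi=700*5=3500
esi=3500+25=3525
esi=3525*6=21150
After step 10: esi = 21150.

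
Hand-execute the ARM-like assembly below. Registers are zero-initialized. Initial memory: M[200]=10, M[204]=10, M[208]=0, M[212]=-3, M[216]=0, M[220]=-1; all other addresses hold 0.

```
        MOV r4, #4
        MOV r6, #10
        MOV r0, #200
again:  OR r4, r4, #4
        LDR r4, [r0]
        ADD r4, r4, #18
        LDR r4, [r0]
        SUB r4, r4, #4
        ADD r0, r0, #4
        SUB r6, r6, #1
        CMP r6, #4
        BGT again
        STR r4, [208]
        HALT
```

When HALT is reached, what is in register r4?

after MOV r4, #4: r4=4
after MOV r6, #10: r6=10
after MOV r0, #200: r0=200
after OR r4, r4, #4: r4=4|4=4
after LDR r4, [r0]: r4=M[200]=10
after ADD r4, r4, #18: r4=10+18=28
after LDR r4, [r0]: r4=M[200]=10
after SUB r4, r4, #4: r4=10-4=6
after ADD r0, r0, #4: r0=200+4=204
after SUB r6, r6, #1: r6=10-1=9
CMP r6, #4  (cmp 9,4)
BGT again: taken
after OR r4, r4, #4: r4=6|4=6
after LDR r4, [r0]: r4=M[204]=10
after ADD r4, r4, #18: r4=10+18=28
after LDR r4, [r0]: r4=M[204]=10
after SUB r4, r4, #4: r4=10-4=6
after ADD r0, r0, #4: r0=204+4=208
after SUB r6, r6, #1: r6=9-1=8
CMP r6, #4  (cmp 8,4)
BGT again: taken
after OR r4, r4, #4: r4=6|4=6
after LDR r4, [r0]: r4=M[208]=0
after ADD r4, r4, #18: r4=0+18=18
after LDR r4, [r0]: r4=M[208]=0
after SUB r4, r4, #4: r4=0-4=-4
after ADD r0, r0, #4: r0=208+4=212
after SUB r6, r6, #1: r6=8-1=7
CMP r6, #4  (cmp 7,4)
BGT again: taken
after OR r4, r4, #4: r4=(-4)|4=-4
after LDR r4, [r0]: r4=M[212]=-3
after ADD r4, r4, #18: r4=(-3)+18=15
after LDR r4, [r0]: r4=M[212]=-3
after SUB r4, r4, #4: r4=(-3)-4=-7
after ADD r0, r0, #4: r0=212+4=216
after SUB r6, r6, #1: r6=7-1=6
CMP r6, #4  (cmp 6,4)
BGT again: taken
after OR r4, r4, #4: r4=(-7)|4=-3
after LDR r4, [r0]: r4=M[216]=0
after ADD r4, r4, #18: r4=0+18=18
after LDR r4, [r0]: r4=M[216]=0
after SUB r4, r4, #4: r4=0-4=-4
after ADD r0, r0, #4: r0=216+4=220
after SUB r6, r6, #1: r6=6-1=5
CMP r6, #4  (cmp 5,4)
BGT again: taken
after OR r4, r4, #4: r4=(-4)|4=-4
after LDR r4, [r0]: r4=M[220]=-1
after ADD r4, r4, #18: r4=(-1)+18=17
after LDR r4, [r0]: r4=M[220]=-1
after SUB r4, r4, #4: r4=(-1)-4=-5
after ADD r0, r0, #4: r0=220+4=224
after SUB r6, r6, #1: r6=5-1=4
CMP r6, #4  (cmp 4,4)
BGT again: not taken
STR r4, [208] → M[208]=-5
halt.

-5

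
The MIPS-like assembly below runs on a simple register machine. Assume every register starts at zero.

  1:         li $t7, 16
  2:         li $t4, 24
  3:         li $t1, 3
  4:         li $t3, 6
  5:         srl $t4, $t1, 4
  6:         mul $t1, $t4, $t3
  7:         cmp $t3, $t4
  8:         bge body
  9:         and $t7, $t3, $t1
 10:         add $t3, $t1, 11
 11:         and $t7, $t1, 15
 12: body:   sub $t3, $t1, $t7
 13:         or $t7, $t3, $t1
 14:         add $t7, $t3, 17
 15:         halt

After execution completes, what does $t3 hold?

-16

after li $t7, 16: $t7=16
after li $t4, 24: $t4=24
after li $t1, 3: $t1=3
after li $t3, 6: $t3=6
after srl $t4, $t1, 4: $t4=3>>4=0
after mul $t1, $t4, $t3: $t1=0*6=0
cmp $t3, $t4  (cmp 6,0)
bge body: taken
after sub $t3, $t1, $t7: $t3=0-16=-16
after or $t7, $t3, $t1: $t7=(-16)|0=-16
after add $t7, $t3, 17: $t7=(-16)+17=1
halt.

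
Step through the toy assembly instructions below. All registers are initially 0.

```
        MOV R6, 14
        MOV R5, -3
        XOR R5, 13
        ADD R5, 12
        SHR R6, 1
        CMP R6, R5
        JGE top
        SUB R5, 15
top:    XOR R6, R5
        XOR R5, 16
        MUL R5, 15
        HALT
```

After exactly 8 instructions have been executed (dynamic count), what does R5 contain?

after MOV R6, 14: R6=14
after MOV R5, -3: R5=-3
after XOR R5, 13: R5=(-3)^13=-16
after ADD R5, 12: R5=(-16)+12=-4
after SHR R6, 1: R6=14>>1=7
CMP R6, R5  (cmp 7,-4)
JGE top: taken
after XOR R6, R5: R6=7^(-4)=-5
After step 8: R5 = -4.

-4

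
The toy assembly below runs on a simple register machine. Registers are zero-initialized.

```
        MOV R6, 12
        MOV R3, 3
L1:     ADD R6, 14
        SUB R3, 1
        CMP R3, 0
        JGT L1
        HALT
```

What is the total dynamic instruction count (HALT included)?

MOV R6, 12 → R6=12
MOV R3, 3 → R3=3
ADD R6, 14 → R6=12+14=26
SUB R3, 1 → R3=3-1=2
CMP R3, 0  (cmp 2,0)
JGT L1: taken
ADD R6, 14 → R6=26+14=40
SUB R3, 1 → R3=2-1=1
CMP R3, 0  (cmp 1,0)
JGT L1: taken
ADD R6, 14 → R6=40+14=54
SUB R3, 1 → R3=1-1=0
CMP R3, 0  (cmp 0,0)
JGT L1: not taken
halt.
Total executed instructions: 15.

15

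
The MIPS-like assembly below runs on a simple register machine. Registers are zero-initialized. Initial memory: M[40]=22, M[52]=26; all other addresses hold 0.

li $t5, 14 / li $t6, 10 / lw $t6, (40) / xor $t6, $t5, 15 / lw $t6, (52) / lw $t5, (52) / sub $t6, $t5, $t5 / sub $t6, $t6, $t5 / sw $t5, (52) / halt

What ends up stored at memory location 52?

li $t5, 14 → $t5=14
li $t6, 10 → $t6=10
lw $t6, (40) → $t6=M[40]=22
xor $t6, $t5, 15 → $t6=14^15=1
lw $t6, (52) → $t6=M[52]=26
lw $t5, (52) → $t5=M[52]=26
sub $t6, $t5, $t5 → $t6=26-26=0
sub $t6, $t6, $t5 → $t6=0-26=-26
sw $t5, (52) → M[52]=26
halt.

26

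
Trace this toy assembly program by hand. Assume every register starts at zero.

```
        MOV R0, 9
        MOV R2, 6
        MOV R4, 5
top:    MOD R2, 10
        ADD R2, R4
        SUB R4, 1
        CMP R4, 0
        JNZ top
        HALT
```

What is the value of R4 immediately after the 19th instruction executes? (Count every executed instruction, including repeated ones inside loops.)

2

R0=9
R2=6
R4=5
R2=6%10=6
R2=6+5=11
R4=5-1=4
CMP R4, 0  (cmp 4,0)
JNZ top: taken
R2=11%10=1
R2=1+4=5
R4=4-1=3
CMP R4, 0  (cmp 3,0)
JNZ top: taken
R2=5%10=5
R2=5+3=8
R4=3-1=2
CMP R4, 0  (cmp 2,0)
JNZ top: taken
R2=8%10=8
After step 19: R4 = 2.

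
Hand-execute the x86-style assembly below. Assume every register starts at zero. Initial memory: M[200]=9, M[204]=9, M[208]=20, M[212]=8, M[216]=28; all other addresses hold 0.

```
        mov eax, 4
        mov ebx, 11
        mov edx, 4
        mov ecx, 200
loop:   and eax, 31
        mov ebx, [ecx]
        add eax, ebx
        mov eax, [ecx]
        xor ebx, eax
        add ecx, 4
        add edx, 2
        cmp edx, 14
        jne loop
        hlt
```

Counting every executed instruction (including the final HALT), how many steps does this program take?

eax=4
ebx=11
edx=4
ecx=200
eax=4&31=4
ebx=M[200]=9
eax=4+9=13
eax=M[200]=9
ebx=9^9=0
ecx=200+4=204
edx=4+2=6
cmp edx, 14  (cmp 6,14)
jne loop: taken
eax=9&31=9
ebx=M[204]=9
eax=9+9=18
eax=M[204]=9
ebx=9^9=0
ecx=204+4=208
edx=6+2=8
cmp edx, 14  (cmp 8,14)
jne loop: taken
eax=9&31=9
ebx=M[208]=20
eax=9+20=29
eax=M[208]=20
ebx=20^20=0
ecx=208+4=212
edx=8+2=10
cmp edx, 14  (cmp 10,14)
jne loop: taken
eax=20&31=20
ebx=M[212]=8
eax=20+8=28
eax=M[212]=8
ebx=8^8=0
ecx=212+4=216
edx=10+2=12
cmp edx, 14  (cmp 12,14)
jne loop: taken
eax=8&31=8
ebx=M[216]=28
eax=8+28=36
eax=M[216]=28
ebx=28^28=0
ecx=216+4=220
edx=12+2=14
cmp edx, 14  (cmp 14,14)
jne loop: not taken
halt.
Total executed instructions: 50.

50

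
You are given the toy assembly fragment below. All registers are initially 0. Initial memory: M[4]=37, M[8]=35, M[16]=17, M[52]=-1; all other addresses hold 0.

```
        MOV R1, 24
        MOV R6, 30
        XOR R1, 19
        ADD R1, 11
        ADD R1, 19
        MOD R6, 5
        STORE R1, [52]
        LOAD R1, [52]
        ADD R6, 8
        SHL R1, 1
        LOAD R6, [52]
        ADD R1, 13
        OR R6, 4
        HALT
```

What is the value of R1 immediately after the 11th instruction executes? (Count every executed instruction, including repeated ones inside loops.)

MOV R1, 24 → R1=24
MOV R6, 30 → R6=30
XOR R1, 19 → R1=24^19=11
ADD R1, 11 → R1=11+11=22
ADD R1, 19 → R1=22+19=41
MOD R6, 5 → R6=30%5=0
STORE R1, [52] → M[52]=41
LOAD R1, [52] → R1=M[52]=41
ADD R6, 8 → R6=0+8=8
SHL R1, 1 → R1=41<<1=82
LOAD R6, [52] → R6=M[52]=41
After step 11: R1 = 82.

82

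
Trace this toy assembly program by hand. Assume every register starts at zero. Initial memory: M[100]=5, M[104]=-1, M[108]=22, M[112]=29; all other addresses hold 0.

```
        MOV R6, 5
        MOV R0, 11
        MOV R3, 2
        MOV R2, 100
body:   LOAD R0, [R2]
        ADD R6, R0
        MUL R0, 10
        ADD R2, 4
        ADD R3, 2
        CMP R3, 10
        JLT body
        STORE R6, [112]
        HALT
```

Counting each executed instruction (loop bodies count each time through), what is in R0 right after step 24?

MOV R6, 5 → R6=5
MOV R0, 11 → R0=11
MOV R3, 2 → R3=2
MOV R2, 100 → R2=100
LOAD R0, [R2] → R0=M[100]=5
ADD R6, R0 → R6=5+5=10
MUL R0, 10 → R0=5*10=50
ADD R2, 4 → R2=100+4=104
ADD R3, 2 → R3=2+2=4
CMP R3, 10  (cmp 4,10)
JLT body: taken
LOAD R0, [R2] → R0=M[104]=-1
ADD R6, R0 → R6=10+(-1)=9
MUL R0, 10 → R0=(-1)*10=-10
ADD R2, 4 → R2=104+4=108
ADD R3, 2 → R3=4+2=6
CMP R3, 10  (cmp 6,10)
JLT body: taken
LOAD R0, [R2] → R0=M[108]=22
ADD R6, R0 → R6=9+22=31
MUL R0, 10 → R0=22*10=220
ADD R2, 4 → R2=108+4=112
ADD R3, 2 → R3=6+2=8
CMP R3, 10  (cmp 8,10)
After step 24: R0 = 220.

220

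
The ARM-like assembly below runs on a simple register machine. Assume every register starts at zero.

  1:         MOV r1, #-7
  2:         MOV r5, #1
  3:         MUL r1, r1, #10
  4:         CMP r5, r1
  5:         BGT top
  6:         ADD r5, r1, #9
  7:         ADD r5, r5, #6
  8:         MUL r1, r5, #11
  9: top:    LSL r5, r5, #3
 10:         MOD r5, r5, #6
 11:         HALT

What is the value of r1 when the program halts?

-70

after MOV r1, #-7: r1=-7
after MOV r5, #1: r5=1
after MUL r1, r1, #10: r1=(-7)*10=-70
CMP r5, r1  (cmp 1,-70)
BGT top: taken
after LSL r5, r5, #3: r5=1<<3=8
after MOD r5, r5, #6: r5=8%6=2
halt.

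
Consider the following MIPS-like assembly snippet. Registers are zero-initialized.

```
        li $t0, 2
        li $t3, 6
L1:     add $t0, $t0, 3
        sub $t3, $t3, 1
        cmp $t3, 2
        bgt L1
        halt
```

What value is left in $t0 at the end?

after li $t0, 2: $t0=2
after li $t3, 6: $t3=6
after add $t0, $t0, 3: $t0=2+3=5
after sub $t3, $t3, 1: $t3=6-1=5
cmp $t3, 2  (cmp 5,2)
bgt L1: taken
after add $t0, $t0, 3: $t0=5+3=8
after sub $t3, $t3, 1: $t3=5-1=4
cmp $t3, 2  (cmp 4,2)
bgt L1: taken
after add $t0, $t0, 3: $t0=8+3=11
after sub $t3, $t3, 1: $t3=4-1=3
cmp $t3, 2  (cmp 3,2)
bgt L1: taken
after add $t0, $t0, 3: $t0=11+3=14
after sub $t3, $t3, 1: $t3=3-1=2
cmp $t3, 2  (cmp 2,2)
bgt L1: not taken
halt.

14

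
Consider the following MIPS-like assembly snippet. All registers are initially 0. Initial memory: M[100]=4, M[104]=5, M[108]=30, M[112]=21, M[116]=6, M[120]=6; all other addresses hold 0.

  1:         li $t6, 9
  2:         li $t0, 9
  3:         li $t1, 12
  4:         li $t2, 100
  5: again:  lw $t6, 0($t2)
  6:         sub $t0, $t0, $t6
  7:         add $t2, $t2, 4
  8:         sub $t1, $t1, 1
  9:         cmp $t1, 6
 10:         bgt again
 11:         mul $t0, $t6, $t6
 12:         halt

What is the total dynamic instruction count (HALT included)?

$t6=9
$t0=9
$t1=12
$t2=100
$t6=M[100]=4
$t0=9-4=5
$t2=100+4=104
$t1=12-1=11
cmp $t1, 6  (cmp 11,6)
bgt again: taken
$t6=M[104]=5
$t0=5-5=0
$t2=104+4=108
$t1=11-1=10
cmp $t1, 6  (cmp 10,6)
bgt again: taken
$t6=M[108]=30
$t0=0-30=-30
$t2=108+4=112
$t1=10-1=9
cmp $t1, 6  (cmp 9,6)
bgt again: taken
$t6=M[112]=21
$t0=(-30)-21=-51
$t2=112+4=116
$t1=9-1=8
cmp $t1, 6  (cmp 8,6)
bgt again: taken
$t6=M[116]=6
$t0=(-51)-6=-57
$t2=116+4=120
$t1=8-1=7
cmp $t1, 6  (cmp 7,6)
bgt again: taken
$t6=M[120]=6
$t0=(-57)-6=-63
$t2=120+4=124
$t1=7-1=6
cmp $t1, 6  (cmp 6,6)
bgt again: not taken
$t0=6*6=36
halt.
Total executed instructions: 42.

42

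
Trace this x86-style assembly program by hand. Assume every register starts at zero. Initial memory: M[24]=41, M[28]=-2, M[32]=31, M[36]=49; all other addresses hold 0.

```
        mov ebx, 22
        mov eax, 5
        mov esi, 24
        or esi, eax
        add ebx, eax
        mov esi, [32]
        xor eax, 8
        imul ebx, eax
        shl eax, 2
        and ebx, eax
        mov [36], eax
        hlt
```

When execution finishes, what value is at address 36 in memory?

52

ebx=22
eax=5
esi=24
esi=24|5=29
ebx=22+5=27
esi=M[32]=31
eax=5^8=13
ebx=27*13=351
eax=13<<2=52
ebx=351&52=20
mov [36], eax → M[36]=52
halt.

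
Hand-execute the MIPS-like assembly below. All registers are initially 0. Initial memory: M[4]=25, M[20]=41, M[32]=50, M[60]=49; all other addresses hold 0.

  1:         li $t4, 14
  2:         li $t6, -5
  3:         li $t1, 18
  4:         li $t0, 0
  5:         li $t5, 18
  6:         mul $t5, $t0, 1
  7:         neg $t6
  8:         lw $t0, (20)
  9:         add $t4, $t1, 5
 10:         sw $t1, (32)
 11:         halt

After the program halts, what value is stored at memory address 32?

after li $t4, 14: $t4=14
after li $t6, -5: $t6=-5
after li $t1, 18: $t1=18
after li $t0, 0: $t0=0
after li $t5, 18: $t5=18
after mul $t5, $t0, 1: $t5=0*1=0
after neg $t6: $t6=-(-5)=5
after lw $t0, (20): $t0=M[20]=41
after add $t4, $t1, 5: $t4=18+5=23
sw $t1, (32) → M[32]=18
halt.

18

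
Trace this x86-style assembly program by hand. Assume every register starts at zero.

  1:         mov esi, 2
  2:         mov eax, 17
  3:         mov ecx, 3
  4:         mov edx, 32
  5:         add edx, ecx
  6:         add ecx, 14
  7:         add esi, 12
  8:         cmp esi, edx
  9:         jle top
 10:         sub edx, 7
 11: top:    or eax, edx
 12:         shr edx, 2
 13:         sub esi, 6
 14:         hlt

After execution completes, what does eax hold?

51

mov esi, 2 → esi=2
mov eax, 17 → eax=17
mov ecx, 3 → ecx=3
mov edx, 32 → edx=32
add edx, ecx → edx=32+3=35
add ecx, 14 → ecx=3+14=17
add esi, 12 → esi=2+12=14
cmp esi, edx  (cmp 14,35)
jle top: taken
or eax, edx → eax=17|35=51
shr edx, 2 → edx=35>>2=8
sub esi, 6 → esi=14-6=8
halt.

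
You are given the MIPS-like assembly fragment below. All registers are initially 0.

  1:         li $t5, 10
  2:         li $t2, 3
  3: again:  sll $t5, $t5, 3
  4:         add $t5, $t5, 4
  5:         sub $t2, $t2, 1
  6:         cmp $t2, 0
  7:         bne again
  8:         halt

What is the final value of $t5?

5412

after li $t5, 10: $t5=10
after li $t2, 3: $t2=3
after sll $t5, $t5, 3: $t5=10<<3=80
after add $t5, $t5, 4: $t5=80+4=84
after sub $t2, $t2, 1: $t2=3-1=2
cmp $t2, 0  (cmp 2,0)
bne again: taken
after sll $t5, $t5, 3: $t5=84<<3=672
after add $t5, $t5, 4: $t5=672+4=676
after sub $t2, $t2, 1: $t2=2-1=1
cmp $t2, 0  (cmp 1,0)
bne again: taken
after sll $t5, $t5, 3: $t5=676<<3=5408
after add $t5, $t5, 4: $t5=5408+4=5412
after sub $t2, $t2, 1: $t2=1-1=0
cmp $t2, 0  (cmp 0,0)
bne again: not taken
halt.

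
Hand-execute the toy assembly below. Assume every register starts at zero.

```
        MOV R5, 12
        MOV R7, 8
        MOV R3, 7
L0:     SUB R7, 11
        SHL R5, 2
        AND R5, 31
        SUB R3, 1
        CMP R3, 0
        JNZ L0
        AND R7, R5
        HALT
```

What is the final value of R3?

0

R5=12
R7=8
R3=7
R7=8-11=-3
R5=12<<2=48
R5=48&31=16
R3=7-1=6
CMP R3, 0  (cmp 6,0)
JNZ L0: taken
R7=(-3)-11=-14
R5=16<<2=64
R5=64&31=0
R3=6-1=5
CMP R3, 0  (cmp 5,0)
JNZ L0: taken
R7=(-14)-11=-25
R5=0<<2=0
R5=0&31=0
R3=5-1=4
CMP R3, 0  (cmp 4,0)
JNZ L0: taken
R7=(-25)-11=-36
R5=0<<2=0
R5=0&31=0
R3=4-1=3
CMP R3, 0  (cmp 3,0)
JNZ L0: taken
R7=(-36)-11=-47
R5=0<<2=0
R5=0&31=0
R3=3-1=2
CMP R3, 0  (cmp 2,0)
JNZ L0: taken
R7=(-47)-11=-58
R5=0<<2=0
R5=0&31=0
R3=2-1=1
CMP R3, 0  (cmp 1,0)
JNZ L0: taken
R7=(-58)-11=-69
R5=0<<2=0
R5=0&31=0
R3=1-1=0
CMP R3, 0  (cmp 0,0)
JNZ L0: not taken
R7=(-69)&0=0
halt.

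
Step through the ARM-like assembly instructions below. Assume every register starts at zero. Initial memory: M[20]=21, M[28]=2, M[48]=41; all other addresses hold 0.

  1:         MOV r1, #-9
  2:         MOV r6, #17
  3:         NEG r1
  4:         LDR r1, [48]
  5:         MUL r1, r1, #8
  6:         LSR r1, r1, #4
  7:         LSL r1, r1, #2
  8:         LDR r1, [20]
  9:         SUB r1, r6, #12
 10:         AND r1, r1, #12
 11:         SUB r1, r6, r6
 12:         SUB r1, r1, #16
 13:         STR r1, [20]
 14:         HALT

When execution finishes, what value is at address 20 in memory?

r1=-9
r6=17
r1=-(-9)=9
r1=M[48]=41
r1=41*8=328
r1=328>>4=20
r1=20<<2=80
r1=M[20]=21
r1=17-12=5
r1=5&12=4
r1=17-17=0
r1=0-16=-16
STR r1, [20] → M[20]=-16
halt.

-16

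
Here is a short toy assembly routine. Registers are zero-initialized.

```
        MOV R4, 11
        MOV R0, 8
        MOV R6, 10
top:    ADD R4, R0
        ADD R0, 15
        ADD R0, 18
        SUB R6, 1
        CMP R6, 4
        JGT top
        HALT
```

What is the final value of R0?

206

MOV R4, 11 → R4=11
MOV R0, 8 → R0=8
MOV R6, 10 → R6=10
ADD R4, R0 → R4=11+8=19
ADD R0, 15 → R0=8+15=23
ADD R0, 18 → R0=23+18=41
SUB R6, 1 → R6=10-1=9
CMP R6, 4  (cmp 9,4)
JGT top: taken
ADD R4, R0 → R4=19+41=60
ADD R0, 15 → R0=41+15=56
ADD R0, 18 → R0=56+18=74
SUB R6, 1 → R6=9-1=8
CMP R6, 4  (cmp 8,4)
JGT top: taken
ADD R4, R0 → R4=60+74=134
ADD R0, 15 → R0=74+15=89
ADD R0, 18 → R0=89+18=107
SUB R6, 1 → R6=8-1=7
CMP R6, 4  (cmp 7,4)
JGT top: taken
ADD R4, R0 → R4=134+107=241
ADD R0, 15 → R0=107+15=122
ADD R0, 18 → R0=122+18=140
SUB R6, 1 → R6=7-1=6
CMP R6, 4  (cmp 6,4)
JGT top: taken
ADD R4, R0 → R4=241+140=381
ADD R0, 15 → R0=140+15=155
ADD R0, 18 → R0=155+18=173
SUB R6, 1 → R6=6-1=5
CMP R6, 4  (cmp 5,4)
JGT top: taken
ADD R4, R0 → R4=381+173=554
ADD R0, 15 → R0=173+15=188
ADD R0, 18 → R0=188+18=206
SUB R6, 1 → R6=5-1=4
CMP R6, 4  (cmp 4,4)
JGT top: not taken
halt.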